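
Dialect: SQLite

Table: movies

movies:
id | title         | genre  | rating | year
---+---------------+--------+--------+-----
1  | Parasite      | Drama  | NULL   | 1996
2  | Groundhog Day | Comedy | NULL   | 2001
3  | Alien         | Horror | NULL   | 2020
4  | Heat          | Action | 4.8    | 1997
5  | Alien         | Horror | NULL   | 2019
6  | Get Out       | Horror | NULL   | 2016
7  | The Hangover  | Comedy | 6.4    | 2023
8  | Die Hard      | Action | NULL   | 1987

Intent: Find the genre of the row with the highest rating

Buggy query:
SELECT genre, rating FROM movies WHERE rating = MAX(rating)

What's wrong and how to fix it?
Bug: MAX(rating) is an aggregate and cannot be used directly in WHERE

Fix: Use a subquery: WHERE rating = (SELECT MAX(rating) FROM movies)

Corrected query:
SELECT genre, rating FROM movies WHERE rating = (SELECT MAX(rating) FROM movies)

Result:
genre  | rating
-------+-------
Comedy | 6.4   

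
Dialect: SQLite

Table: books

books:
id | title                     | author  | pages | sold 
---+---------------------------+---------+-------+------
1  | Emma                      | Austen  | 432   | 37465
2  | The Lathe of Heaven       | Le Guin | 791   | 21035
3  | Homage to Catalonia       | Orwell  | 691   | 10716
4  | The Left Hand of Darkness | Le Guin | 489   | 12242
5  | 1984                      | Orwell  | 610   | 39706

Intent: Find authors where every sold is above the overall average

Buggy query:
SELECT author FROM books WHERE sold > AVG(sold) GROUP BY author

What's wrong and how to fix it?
Bug: WHERE evaluates per row before aggregation, so AVG() is unavailable

Fix: Compute the overall average in a scalar subquery and compare each group's MIN against it in HAVING

Corrected query:
SELECT author FROM books GROUP BY author HAVING MIN(sold) > (SELECT AVG(sold) FROM books)

Result:
author
------
Austen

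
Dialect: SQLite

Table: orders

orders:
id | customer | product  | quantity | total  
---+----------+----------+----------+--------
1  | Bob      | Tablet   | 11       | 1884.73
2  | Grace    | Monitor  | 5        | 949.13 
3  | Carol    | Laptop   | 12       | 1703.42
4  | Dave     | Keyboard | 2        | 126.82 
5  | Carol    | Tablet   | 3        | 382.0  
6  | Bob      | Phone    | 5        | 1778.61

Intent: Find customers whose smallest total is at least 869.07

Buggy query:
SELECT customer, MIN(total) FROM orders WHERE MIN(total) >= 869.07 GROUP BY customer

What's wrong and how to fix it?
Bug: MIN() in WHERE is a misuse of aggregate

Fix: Use HAVING for the per-group MIN condition

Corrected query:
SELECT customer, MIN(total) FROM orders GROUP BY customer HAVING MIN(total) >= 869.07

Result:
customer | MIN(total)
---------+-----------
Bob      | 1778.61   
Grace    | 949.13    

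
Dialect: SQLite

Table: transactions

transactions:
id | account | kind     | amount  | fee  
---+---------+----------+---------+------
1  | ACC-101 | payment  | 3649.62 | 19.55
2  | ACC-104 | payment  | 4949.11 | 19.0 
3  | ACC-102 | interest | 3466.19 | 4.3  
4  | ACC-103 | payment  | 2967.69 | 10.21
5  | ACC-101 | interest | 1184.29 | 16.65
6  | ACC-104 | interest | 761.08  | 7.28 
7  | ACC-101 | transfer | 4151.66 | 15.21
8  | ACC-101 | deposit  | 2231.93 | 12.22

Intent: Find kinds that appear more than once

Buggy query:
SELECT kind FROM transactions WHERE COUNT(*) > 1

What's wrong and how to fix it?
Bug: COUNT(*) is an aggregate and cannot be used in WHERE

Fix: GROUP BY kind, then filter groups with HAVING COUNT(*) > 1

Corrected query:
SELECT kind FROM transactions GROUP BY kind HAVING COUNT(*) > 1

Result:
kind    
--------
interest
payment 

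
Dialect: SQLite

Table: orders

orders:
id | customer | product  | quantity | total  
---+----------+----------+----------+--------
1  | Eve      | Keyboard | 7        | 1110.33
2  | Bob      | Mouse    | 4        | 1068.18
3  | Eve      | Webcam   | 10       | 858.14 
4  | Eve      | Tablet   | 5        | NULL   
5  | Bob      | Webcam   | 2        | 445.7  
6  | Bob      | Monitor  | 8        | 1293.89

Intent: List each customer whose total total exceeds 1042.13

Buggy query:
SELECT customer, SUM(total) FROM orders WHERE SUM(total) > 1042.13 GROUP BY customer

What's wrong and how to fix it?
Bug: WHERE runs before GROUP BY, so aggregates aren't available there

Fix: Use HAVING (which filters groups after aggregation) instead of WHERE

Corrected query:
SELECT customer, SUM(total) FROM orders GROUP BY customer HAVING SUM(total) > 1042.13

Result:
customer | SUM(total)
---------+-----------
Bob      | 2807.77   
Eve      | 1968.47   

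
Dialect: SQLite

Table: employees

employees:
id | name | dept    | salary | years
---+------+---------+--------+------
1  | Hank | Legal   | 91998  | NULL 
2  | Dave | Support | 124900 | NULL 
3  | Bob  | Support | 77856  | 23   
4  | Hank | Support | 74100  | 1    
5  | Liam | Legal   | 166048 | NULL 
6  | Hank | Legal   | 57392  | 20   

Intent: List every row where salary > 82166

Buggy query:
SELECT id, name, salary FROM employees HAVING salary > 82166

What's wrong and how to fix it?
Bug: This is a non-aggregate query (no GROUP BY, no aggregates), so in SQLite the HAVING clause is invalid here; a row-level condition belongs in WHERE

Fix: Use WHERE for row-level filtering

Corrected query:
SELECT id, name, salary FROM employees WHERE salary > 82166

Result:
id | name | salary
---+------+-------
1  | Hank | 91998 
2  | Dave | 124900
5  | Liam | 166048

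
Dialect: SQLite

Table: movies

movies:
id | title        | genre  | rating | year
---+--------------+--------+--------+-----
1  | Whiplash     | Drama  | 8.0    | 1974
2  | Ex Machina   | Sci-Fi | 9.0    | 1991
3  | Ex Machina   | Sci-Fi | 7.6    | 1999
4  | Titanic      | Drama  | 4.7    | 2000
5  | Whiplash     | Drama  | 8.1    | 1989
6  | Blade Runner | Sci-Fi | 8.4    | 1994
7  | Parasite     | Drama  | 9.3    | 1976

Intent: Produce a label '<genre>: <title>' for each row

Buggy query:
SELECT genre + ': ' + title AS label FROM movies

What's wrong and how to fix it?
Bug: SQLite uses || for string concatenation; + coerces text to numbers (yielding 0)

Fix: Replace + with || to concatenate text

Corrected query:
SELECT genre || ': ' || title AS label FROM movies

Result:
label               
--------------------
Drama: Whiplash     
Sci-Fi: Ex Machina  
Sci-Fi: Ex Machina  
Drama: Titanic      
Drama: Whiplash     
Sci-Fi: Blade Runner
Drama: Parasite     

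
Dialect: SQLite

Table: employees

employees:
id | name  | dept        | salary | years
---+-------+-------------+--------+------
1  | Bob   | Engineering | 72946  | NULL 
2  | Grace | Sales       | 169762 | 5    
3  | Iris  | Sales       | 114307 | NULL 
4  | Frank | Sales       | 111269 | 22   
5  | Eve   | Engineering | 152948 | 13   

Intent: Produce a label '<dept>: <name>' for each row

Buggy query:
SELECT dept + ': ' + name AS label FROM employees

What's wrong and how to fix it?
Bug: '+' is numeric addition; on text columns SQLite converts them to 0 instead of concatenating

Fix: Use the || operator for string concatenation

Corrected query:
SELECT dept || ': ' || name AS label FROM employees

Result:
label           
----------------
Engineering: Bob
Sales: Grace    
Sales: Iris     
Sales: Frank    
Engineering: Eve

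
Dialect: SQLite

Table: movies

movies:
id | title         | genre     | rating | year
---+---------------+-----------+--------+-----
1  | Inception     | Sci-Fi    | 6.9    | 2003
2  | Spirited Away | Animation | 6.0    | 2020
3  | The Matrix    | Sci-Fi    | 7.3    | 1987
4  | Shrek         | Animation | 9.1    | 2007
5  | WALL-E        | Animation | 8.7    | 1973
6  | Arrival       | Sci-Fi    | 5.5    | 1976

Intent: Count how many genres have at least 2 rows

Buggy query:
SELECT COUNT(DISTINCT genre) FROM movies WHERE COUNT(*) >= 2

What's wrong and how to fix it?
Bug: COUNT(*) cannot appear in WHERE; the per-group count doesn't exist yet

Fix: Use a subquery that GROUPs and filters with HAVING, then count its rows

Corrected query:
SELECT COUNT(*) FROM (SELECT genre FROM movies GROUP BY genre HAVING COUNT(*) >= 2)

Result:
COUNT(*)
--------
2       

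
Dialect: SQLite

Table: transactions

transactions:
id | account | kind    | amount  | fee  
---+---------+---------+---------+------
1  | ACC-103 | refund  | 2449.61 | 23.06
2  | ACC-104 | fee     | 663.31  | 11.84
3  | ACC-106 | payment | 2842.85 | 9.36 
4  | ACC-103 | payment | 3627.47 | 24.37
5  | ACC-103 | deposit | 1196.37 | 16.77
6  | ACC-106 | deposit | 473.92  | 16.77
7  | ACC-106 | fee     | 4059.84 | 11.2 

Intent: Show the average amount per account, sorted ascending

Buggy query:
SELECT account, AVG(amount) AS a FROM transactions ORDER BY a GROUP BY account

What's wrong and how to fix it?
Bug: ORDER BY appears before GROUP BY; SQL clause order requires GROUP BY first

Fix: Reorder: SELECT … FROM … GROUP BY … ORDER BY …

Corrected query:
SELECT account, AVG(amount) AS a FROM transactions GROUP BY account ORDER BY a

Result:
account | a          
--------+------------
ACC-104 | 663.31     
ACC-103 | 2424.483333
ACC-106 | 2458.87    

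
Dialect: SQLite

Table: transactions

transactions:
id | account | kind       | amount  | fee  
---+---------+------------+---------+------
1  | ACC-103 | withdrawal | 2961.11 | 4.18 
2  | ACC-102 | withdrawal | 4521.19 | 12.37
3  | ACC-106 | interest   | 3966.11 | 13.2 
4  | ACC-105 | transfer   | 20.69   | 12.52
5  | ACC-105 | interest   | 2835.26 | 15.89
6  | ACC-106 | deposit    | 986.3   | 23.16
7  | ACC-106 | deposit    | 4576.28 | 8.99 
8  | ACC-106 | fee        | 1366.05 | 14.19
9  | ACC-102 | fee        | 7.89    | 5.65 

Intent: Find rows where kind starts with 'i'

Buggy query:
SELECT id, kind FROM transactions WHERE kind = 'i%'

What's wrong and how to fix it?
Bug: Wildcards only work with LIKE; '=' treats '%' as a literal character

Fix: Replace '=' with LIKE so 'i%' is treated as a pattern

Corrected query:
SELECT id, kind FROM transactions WHERE kind LIKE 'i%'

Result:
id | kind    
---+---------
3  | interest
5  | interest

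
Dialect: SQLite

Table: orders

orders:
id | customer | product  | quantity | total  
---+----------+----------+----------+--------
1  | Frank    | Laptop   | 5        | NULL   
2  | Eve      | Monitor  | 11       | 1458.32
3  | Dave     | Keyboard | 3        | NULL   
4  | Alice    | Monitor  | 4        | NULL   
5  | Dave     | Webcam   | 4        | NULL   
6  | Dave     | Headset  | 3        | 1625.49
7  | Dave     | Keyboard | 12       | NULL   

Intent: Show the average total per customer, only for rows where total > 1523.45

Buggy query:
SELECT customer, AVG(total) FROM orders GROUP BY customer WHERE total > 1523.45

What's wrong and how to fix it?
Bug: Row-level WHERE must come before GROUP BY in the clause order

Fix: Move the WHERE clause before GROUP BY

Corrected query:
SELECT customer, AVG(total) FROM orders WHERE total > 1523.45 GROUP BY customer

Result:
customer | AVG(total)
---------+-----------
Dave     | 1625.49   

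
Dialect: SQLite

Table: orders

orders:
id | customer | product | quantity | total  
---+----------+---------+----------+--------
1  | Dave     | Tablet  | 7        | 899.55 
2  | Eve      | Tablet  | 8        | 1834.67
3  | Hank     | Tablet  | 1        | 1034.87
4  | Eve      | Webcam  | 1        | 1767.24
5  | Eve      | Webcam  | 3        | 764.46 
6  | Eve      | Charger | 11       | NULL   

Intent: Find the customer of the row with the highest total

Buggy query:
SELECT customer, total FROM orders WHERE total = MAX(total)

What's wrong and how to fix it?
Bug: WHERE is evaluated per row; an aggregate over the whole table isn't defined there

Fix: Wrap MAX in a scalar subquery so WHERE compares against a single value

Corrected query:
SELECT customer, total FROM orders WHERE total = (SELECT MAX(total) FROM orders)

Result:
customer | total  
---------+--------
Eve      | 1834.67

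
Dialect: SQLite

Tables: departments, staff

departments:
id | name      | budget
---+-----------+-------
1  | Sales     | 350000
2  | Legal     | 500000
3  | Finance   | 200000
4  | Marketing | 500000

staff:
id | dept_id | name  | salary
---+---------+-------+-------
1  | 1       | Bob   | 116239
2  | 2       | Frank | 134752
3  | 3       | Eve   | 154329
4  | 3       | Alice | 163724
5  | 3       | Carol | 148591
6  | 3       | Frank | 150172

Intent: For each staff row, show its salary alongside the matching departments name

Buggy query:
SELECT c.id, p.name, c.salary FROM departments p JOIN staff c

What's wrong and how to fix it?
Bug: JOIN with no ON clause produces a cartesian product; every staff row pairs with every departments row

Fix: Specify the join condition linking the foreign key to the parent id

Corrected query:
SELECT c.id, p.name, c.salary FROM departments p JOIN staff c ON c.dept_id = p.id

Result:
id | name    | salary
---+---------+-------
1  | Sales   | 116239
2  | Legal   | 134752
3  | Finance | 154329
4  | Finance | 163724
5  | Finance | 148591
6  | Finance | 150172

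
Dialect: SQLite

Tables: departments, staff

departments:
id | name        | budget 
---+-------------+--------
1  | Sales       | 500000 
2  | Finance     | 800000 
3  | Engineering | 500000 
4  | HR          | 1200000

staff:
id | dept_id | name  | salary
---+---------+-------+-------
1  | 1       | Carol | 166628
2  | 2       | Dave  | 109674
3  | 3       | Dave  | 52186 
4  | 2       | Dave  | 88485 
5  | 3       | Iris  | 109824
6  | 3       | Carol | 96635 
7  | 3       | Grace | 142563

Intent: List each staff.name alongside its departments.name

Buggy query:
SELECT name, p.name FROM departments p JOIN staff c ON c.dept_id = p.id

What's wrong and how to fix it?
Bug: Both tables have a 'name' column; the unqualified reference is ambiguous

Fix: Qualify the column with its table alias (c.name)

Corrected query:
SELECT c.name, p.name FROM departments p JOIN staff c ON c.dept_id = p.id

Result:
name  | name       
------+------------
Carol | Sales      
Dave  | Finance    
Dave  | Engineering
Dave  | Finance    
Iris  | Engineering
Carol | Engineering
Grace | Engineering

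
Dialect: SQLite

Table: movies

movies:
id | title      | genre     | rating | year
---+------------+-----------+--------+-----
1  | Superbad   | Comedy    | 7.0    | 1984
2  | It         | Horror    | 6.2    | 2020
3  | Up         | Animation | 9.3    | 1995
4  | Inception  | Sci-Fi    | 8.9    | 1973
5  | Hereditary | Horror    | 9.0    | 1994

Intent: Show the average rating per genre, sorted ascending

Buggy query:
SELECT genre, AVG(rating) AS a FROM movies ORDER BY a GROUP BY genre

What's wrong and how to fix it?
Bug: ORDER BY appears before GROUP BY; SQL clause order requires GROUP BY first

Fix: Reorder: SELECT … FROM … GROUP BY … ORDER BY …

Corrected query:
SELECT genre, AVG(rating) AS a FROM movies GROUP BY genre ORDER BY a

Result:
genre     | a  
----------+----
Comedy    | 7  
Horror    | 7.6
Sci-Fi    | 8.9
Animation | 9.3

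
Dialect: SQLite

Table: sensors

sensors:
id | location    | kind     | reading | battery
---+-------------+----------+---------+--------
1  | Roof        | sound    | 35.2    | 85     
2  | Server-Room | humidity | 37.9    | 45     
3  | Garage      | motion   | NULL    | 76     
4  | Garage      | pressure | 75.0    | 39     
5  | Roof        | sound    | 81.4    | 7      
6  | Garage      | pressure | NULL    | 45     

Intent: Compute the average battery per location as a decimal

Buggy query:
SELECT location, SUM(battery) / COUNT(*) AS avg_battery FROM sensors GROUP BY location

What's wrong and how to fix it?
Bug: Both operands are integers, so '/' performs integer division and truncates

Fix: Cast one side to REAL so the division keeps the fractional part

Corrected query:
SELECT location, SUM(battery) * 1.0 / COUNT(*) AS avg_battery FROM sensors GROUP BY location

Result:
location    | avg_battery
------------+------------
Garage      | 53.333333  
Roof        | 46         
Server-Room | 45         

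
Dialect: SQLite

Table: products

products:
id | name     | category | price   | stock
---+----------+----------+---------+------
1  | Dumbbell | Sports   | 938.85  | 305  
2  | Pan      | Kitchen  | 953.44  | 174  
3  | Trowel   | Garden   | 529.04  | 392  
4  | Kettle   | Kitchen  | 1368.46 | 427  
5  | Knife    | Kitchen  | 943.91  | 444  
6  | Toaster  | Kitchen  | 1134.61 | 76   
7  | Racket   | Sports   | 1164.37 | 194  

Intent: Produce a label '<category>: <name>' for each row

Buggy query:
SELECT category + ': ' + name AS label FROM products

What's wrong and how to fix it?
Bug: SQLite uses || for string concatenation; + coerces text to numbers (yielding 0)

Fix: Replace + with || to concatenate text

Corrected query:
SELECT category || ': ' || name AS label FROM products

Result:
label           
----------------
Sports: Dumbbell
Kitchen: Pan    
Garden: Trowel  
Kitchen: Kettle 
Kitchen: Knife  
Kitchen: Toaster
Sports: Racket  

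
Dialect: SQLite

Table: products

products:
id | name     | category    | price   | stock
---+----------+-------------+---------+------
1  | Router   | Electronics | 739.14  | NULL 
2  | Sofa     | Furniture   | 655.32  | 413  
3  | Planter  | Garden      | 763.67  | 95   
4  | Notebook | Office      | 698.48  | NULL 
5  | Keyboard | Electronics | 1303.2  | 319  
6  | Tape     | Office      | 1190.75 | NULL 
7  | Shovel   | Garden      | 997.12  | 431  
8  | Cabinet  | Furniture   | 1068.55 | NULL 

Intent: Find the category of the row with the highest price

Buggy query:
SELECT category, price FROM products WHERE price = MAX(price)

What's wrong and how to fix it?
Bug: WHERE is evaluated per row; an aggregate over the whole table isn't defined there

Fix: Wrap MAX in a scalar subquery so WHERE compares against a single value

Corrected query:
SELECT category, price FROM products WHERE price = (SELECT MAX(price) FROM products)

Result:
category    | price 
------------+-------
Electronics | 1303.2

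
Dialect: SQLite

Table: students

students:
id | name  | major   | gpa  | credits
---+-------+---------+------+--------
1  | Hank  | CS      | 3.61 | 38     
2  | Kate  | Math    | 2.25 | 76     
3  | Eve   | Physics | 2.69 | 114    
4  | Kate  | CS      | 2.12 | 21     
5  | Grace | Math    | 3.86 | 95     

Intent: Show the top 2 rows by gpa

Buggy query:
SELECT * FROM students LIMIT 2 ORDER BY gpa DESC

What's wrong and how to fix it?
Bug: LIMIT must come after ORDER BY

Fix: Swap the clauses: ORDER BY first, then LIMIT

Corrected query:
SELECT * FROM students ORDER BY gpa DESC LIMIT 2

Result:
id | name  | major | gpa  | credits
---+-------+-------+------+--------
5  | Grace | Math  | 3.86 | 95     
1  | Hank  | CS    | 3.61 | 38     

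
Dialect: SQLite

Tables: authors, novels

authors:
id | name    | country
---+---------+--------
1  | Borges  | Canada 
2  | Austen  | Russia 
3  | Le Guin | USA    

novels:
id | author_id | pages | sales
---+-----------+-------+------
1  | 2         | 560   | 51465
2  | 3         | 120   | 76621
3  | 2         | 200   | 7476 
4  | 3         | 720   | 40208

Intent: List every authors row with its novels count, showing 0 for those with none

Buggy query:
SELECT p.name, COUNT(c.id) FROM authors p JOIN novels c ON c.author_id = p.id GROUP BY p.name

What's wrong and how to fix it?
Bug: An inner join excludes parents with zero children

Fix: Switch to LEFT JOIN to retain unmatched parent rows

Corrected query:
SELECT p.name, COUNT(c.id) FROM authors p LEFT JOIN novels c ON c.author_id = p.id GROUP BY p.name

Result:
name    | COUNT(c.id)
--------+------------
Austen  | 2          
Borges  | 0          
Le Guin | 2          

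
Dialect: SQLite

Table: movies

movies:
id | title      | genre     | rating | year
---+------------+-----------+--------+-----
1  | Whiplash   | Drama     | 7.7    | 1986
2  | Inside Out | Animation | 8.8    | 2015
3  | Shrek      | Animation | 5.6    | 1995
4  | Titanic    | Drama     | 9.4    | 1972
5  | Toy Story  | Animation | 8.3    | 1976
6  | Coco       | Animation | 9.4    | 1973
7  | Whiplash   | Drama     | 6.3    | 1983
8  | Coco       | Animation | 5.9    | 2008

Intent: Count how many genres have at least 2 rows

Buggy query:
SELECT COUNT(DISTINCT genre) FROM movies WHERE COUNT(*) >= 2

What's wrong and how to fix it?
Bug: COUNT(*) cannot appear in WHERE; the per-group count doesn't exist yet

Fix: Group first with HAVING COUNT(*) >= 2, then COUNT the resulting groups

Corrected query:
SELECT COUNT(*) FROM (SELECT genre FROM movies GROUP BY genre HAVING COUNT(*) >= 2)

Result:
COUNT(*)
--------
2       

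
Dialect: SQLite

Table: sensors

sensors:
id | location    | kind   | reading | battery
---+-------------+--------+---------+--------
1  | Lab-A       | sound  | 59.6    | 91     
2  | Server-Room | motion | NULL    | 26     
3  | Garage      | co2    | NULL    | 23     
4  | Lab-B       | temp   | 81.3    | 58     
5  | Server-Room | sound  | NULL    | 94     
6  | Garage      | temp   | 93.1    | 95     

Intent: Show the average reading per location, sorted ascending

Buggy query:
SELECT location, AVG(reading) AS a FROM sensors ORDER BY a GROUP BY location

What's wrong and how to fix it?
Bug: ORDER BY appears before GROUP BY; SQL clause order requires GROUP BY first

Fix: Move ORDER BY to the end, after GROUP BY

Corrected query:
SELECT location, AVG(reading) AS a FROM sensors GROUP BY location ORDER BY a

Result:
location    | a   
------------+-----
Server-Room | NULL
Lab-A       | 59.6
Lab-B       | 81.3
Garage      | 93.1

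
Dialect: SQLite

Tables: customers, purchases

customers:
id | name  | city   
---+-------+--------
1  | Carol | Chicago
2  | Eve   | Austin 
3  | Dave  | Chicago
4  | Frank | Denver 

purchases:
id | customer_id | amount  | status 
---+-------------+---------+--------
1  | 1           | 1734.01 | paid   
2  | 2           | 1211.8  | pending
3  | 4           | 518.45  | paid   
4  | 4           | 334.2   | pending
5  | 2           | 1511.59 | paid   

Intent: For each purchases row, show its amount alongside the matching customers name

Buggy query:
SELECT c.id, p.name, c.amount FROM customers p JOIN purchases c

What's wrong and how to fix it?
Bug: JOIN with no ON clause produces a cartesian product; every purchases row pairs with every customers row

Fix: Specify the join condition linking the foreign key to the parent id

Corrected query:
SELECT c.id, p.name, c.amount FROM customers p JOIN purchases c ON c.customer_id = p.id

Result:
id | name  | amount 
---+-------+--------
1  | Carol | 1734.01
2  | Eve   | 1211.8 
3  | Frank | 518.45 
4  | Frank | 334.2  
5  | Eve   | 1511.59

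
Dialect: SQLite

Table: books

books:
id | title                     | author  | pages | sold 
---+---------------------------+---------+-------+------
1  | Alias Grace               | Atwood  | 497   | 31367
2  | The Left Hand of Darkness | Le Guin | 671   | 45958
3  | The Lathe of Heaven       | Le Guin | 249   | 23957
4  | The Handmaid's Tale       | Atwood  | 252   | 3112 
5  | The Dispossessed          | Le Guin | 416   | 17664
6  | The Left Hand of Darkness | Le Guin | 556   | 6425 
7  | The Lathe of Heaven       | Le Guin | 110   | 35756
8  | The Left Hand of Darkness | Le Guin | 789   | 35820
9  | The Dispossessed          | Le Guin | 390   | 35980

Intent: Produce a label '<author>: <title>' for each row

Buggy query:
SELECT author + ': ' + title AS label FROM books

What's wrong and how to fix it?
Bug: SQLite uses || for string concatenation; + coerces text to numbers (yielding 0)

Fix: Replace + with || to concatenate text

Corrected query:
SELECT author || ': ' || title AS label FROM books

Result:
label                             
----------------------------------
Atwood: Alias Grace               
Le Guin: The Left Hand of Darkness
Le Guin: The Lathe of Heaven      
Atwood: The Handmaid's Tale       
Le Guin: The Dispossessed         
Le Guin: The Left Hand of Darkness
Le Guin: The Lathe of Heaven      
Le Guin: The Left Hand of Darkness
Le Guin: The Dispossessed         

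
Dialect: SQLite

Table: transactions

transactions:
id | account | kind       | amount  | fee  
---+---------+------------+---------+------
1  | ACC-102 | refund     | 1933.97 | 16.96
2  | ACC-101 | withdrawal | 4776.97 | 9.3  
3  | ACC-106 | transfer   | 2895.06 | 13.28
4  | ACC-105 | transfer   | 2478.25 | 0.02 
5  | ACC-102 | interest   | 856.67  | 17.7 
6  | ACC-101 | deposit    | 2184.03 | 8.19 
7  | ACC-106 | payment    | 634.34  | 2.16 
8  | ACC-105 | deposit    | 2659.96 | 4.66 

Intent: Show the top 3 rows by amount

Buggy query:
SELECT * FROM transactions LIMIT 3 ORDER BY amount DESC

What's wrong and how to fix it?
Bug: ORDER BY cannot follow LIMIT; LIMIT is the final clause

Fix: Sort with ORDER BY, then apply LIMIT

Corrected query:
SELECT * FROM transactions ORDER BY amount DESC LIMIT 3

Result:
id | account | kind       | amount  | fee  
---+---------+------------+---------+------
2  | ACC-101 | withdrawal | 4776.97 | 9.3  
3  | ACC-106 | transfer   | 2895.06 | 13.28
8  | ACC-105 | deposit    | 2659.96 | 4.66 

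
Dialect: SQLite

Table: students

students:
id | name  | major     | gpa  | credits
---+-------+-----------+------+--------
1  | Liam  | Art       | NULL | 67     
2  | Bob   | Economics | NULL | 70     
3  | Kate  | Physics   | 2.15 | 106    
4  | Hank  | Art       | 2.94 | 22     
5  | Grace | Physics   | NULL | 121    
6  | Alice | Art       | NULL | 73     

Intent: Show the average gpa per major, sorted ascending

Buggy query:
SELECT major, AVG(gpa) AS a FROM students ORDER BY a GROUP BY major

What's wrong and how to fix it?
Bug: ORDER BY appears before GROUP BY; SQL clause order requires GROUP BY first

Fix: Reorder: SELECT … FROM … GROUP BY … ORDER BY …

Corrected query:
SELECT major, AVG(gpa) AS a FROM students GROUP BY major ORDER BY a

Result:
major     | a   
----------+-----
Economics | NULL
Physics   | 2.15
Art       | 2.94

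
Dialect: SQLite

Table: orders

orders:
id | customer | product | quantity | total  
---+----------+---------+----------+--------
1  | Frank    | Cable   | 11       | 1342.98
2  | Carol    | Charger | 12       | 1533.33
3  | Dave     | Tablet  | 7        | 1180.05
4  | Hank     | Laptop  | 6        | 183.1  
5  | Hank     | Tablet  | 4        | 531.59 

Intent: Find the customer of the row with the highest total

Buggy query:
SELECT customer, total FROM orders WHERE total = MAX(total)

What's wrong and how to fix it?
Bug: MAX(total) is an aggregate and cannot be used directly in WHERE

Fix: Wrap MAX in a scalar subquery so WHERE compares against a single value

Corrected query:
SELECT customer, total FROM orders WHERE total = (SELECT MAX(total) FROM orders)

Result:
customer | total  
---------+--------
Carol    | 1533.33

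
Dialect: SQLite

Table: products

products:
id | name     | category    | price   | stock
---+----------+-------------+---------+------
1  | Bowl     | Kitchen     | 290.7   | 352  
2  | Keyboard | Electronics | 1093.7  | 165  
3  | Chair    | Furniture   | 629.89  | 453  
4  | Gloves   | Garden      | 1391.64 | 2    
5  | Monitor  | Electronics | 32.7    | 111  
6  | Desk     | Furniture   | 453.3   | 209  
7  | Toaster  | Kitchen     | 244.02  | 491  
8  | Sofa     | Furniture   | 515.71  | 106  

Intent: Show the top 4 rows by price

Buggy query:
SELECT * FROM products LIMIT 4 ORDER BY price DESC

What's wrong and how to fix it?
Bug: LIMIT must come after ORDER BY

Fix: Swap the clauses: ORDER BY first, then LIMIT

Corrected query:
SELECT * FROM products ORDER BY price DESC LIMIT 4

Result:
id | name     | category    | price   | stock
---+----------+-------------+---------+------
4  | Gloves   | Garden      | 1391.64 | 2    
2  | Keyboard | Electronics | 1093.7  | 165  
3  | Chair    | Furniture   | 629.89  | 453  
8  | Sofa     | Furniture   | 515.71  | 106  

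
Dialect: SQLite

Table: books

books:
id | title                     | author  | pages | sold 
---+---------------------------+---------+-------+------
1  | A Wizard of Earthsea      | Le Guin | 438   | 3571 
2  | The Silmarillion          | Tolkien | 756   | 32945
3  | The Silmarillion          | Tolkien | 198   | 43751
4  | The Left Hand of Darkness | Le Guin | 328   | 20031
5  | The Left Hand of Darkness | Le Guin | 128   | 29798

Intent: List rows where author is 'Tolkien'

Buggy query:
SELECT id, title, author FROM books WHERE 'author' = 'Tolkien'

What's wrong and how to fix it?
Bug: 'author' in single quotes is a string literal, not the column; the comparison is literal-vs-literal and never true

Fix: Reference the column as author without single quotes

Corrected query:
SELECT id, title, author FROM books WHERE author = 'Tolkien'

Result:
id | title            | author 
---+------------------+--------
2  | The Silmarillion | Tolkien
3  | The Silmarillion | Tolkien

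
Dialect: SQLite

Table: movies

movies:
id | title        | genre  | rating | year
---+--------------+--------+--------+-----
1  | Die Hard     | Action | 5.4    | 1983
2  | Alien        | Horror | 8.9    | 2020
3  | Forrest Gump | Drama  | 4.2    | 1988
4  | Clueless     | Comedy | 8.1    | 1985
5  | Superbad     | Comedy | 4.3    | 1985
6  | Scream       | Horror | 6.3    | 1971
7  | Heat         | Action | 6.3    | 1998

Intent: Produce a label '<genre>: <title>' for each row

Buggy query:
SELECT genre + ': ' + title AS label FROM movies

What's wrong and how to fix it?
Bug: SQLite uses || for string concatenation; + coerces text to numbers (yielding 0)

Fix: Replace + with || to concatenate text

Corrected query:
SELECT genre || ': ' || title AS label FROM movies

Result:
label              
-------------------
Action: Die Hard   
Horror: Alien      
Drama: Forrest Gump
Comedy: Clueless   
Comedy: Superbad   
Horror: Scream     
Action: Heat       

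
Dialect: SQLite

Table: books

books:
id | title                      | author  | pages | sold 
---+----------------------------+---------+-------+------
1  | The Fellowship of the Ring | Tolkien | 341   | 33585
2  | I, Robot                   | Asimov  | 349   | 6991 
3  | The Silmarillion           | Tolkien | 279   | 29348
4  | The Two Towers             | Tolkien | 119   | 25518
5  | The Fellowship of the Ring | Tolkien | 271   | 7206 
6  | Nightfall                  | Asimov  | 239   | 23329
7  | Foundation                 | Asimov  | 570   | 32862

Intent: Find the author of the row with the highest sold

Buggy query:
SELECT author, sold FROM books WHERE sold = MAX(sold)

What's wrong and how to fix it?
Bug: WHERE is evaluated per row; an aggregate over the whole table isn't defined there

Fix: Use a subquery: WHERE sold = (SELECT MAX(sold) FROM books)

Corrected query:
SELECT author, sold FROM books WHERE sold = (SELECT MAX(sold) FROM books)

Result:
author  | sold 
--------+------
Tolkien | 33585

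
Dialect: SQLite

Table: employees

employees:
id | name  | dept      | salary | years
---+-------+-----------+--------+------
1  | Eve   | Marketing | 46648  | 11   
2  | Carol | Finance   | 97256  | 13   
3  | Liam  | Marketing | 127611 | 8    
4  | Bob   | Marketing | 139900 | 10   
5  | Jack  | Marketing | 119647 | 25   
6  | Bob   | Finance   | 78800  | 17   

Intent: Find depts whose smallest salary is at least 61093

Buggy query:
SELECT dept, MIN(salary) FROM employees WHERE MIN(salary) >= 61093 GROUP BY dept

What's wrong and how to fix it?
Bug: MIN() in WHERE is a misuse of aggregate

Fix: Replace WHERE with HAVING after the GROUP BY

Corrected query:
SELECT dept, MIN(salary) FROM employees GROUP BY dept HAVING MIN(salary) >= 61093

Result:
dept    | MIN(salary)
--------+------------
Finance | 78800      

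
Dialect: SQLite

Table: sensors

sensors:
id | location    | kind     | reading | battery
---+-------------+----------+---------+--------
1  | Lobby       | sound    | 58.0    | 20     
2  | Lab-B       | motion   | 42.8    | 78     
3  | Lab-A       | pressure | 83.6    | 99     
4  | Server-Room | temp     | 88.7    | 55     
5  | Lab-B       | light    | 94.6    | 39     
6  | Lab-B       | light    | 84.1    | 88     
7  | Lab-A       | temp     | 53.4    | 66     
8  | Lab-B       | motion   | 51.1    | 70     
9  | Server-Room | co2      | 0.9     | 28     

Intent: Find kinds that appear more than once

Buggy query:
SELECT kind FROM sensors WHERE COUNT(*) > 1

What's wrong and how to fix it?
Bug: WHERE can't reference COUNT(*); aggregates are computed after WHERE

Fix: GROUP BY kind, then filter groups with HAVING COUNT(*) > 1

Corrected query:
SELECT kind FROM sensors GROUP BY kind HAVING COUNT(*) > 1

Result:
kind  
------
light 
motion
temp  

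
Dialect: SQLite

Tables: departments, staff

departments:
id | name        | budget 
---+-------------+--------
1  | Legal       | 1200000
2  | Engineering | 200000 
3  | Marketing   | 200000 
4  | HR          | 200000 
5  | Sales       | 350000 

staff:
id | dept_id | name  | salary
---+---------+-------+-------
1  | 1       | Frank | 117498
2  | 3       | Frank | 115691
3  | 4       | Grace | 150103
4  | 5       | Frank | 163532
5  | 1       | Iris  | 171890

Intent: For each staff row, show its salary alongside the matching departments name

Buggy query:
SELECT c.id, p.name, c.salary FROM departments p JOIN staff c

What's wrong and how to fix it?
Bug: Missing join condition: each staff row is matched to all departments rows instead of just its own

Fix: Add ON c.dept_id = p.id to the JOIN

Corrected query:
SELECT c.id, p.name, c.salary FROM departments p JOIN staff c ON c.dept_id = p.id

Result:
id | name      | salary
---+-----------+-------
1  | Legal     | 117498
2  | Marketing | 115691
3  | HR        | 150103
4  | Sales     | 163532
5  | Legal     | 171890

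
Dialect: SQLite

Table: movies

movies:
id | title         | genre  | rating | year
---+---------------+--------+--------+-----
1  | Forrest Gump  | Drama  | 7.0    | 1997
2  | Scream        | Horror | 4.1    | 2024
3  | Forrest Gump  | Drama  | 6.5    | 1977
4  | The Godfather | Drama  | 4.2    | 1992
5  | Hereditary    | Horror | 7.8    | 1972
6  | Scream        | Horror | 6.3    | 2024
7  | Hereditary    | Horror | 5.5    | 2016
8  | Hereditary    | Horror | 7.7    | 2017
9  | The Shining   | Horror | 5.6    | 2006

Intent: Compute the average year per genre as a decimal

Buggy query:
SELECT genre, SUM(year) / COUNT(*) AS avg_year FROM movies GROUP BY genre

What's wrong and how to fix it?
Bug: Both operands are integers, so '/' performs integer division and truncates

Fix: Cast one side to REAL so the division keeps the fractional part

Corrected query:
SELECT genre, SUM(year) * 1.0 / COUNT(*) AS avg_year FROM movies GROUP BY genre

Result:
genre  | avg_year   
-------+------------
Drama  | 1988.666667
Horror | 2009.833333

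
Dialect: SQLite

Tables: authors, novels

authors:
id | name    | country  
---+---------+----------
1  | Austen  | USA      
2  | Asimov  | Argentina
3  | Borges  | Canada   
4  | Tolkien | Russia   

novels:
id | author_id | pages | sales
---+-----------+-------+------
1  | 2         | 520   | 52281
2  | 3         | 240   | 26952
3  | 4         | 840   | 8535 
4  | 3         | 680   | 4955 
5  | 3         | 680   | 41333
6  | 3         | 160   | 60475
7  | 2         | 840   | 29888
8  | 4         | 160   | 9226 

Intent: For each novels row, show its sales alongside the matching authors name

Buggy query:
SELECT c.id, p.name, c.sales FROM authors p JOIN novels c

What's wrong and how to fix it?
Bug: Missing join condition: each novels row is matched to all authors rows instead of just its own

Fix: Add ON c.author_id = p.id to the JOIN

Corrected query:
SELECT c.id, p.name, c.sales FROM authors p JOIN novels c ON c.author_id = p.id

Result:
id | name    | sales
---+---------+------
1  | Asimov  | 52281
2  | Borges  | 26952
3  | Tolkien | 8535 
4  | Borges  | 4955 
5  | Borges  | 41333
6  | Borges  | 60475
7  | Asimov  | 29888
8  | Tolkien | 9226 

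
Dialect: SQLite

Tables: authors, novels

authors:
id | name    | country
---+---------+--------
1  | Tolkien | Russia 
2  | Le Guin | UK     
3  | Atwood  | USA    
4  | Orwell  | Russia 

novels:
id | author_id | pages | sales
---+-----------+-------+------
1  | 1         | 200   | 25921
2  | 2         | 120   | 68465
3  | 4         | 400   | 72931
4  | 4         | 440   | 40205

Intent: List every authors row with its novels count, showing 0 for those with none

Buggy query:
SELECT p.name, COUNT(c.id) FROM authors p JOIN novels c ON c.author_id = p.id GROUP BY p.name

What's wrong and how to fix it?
Bug: INNER JOIN drops authors rows that have no matching novels rows

Fix: Use LEFT JOIN so parents without children still appear (COUNT(c.id) gives 0)

Corrected query:
SELECT p.name, COUNT(c.id) FROM authors p LEFT JOIN novels c ON c.author_id = p.id GROUP BY p.name

Result:
name    | COUNT(c.id)
--------+------------
Atwood  | 0          
Le Guin | 1          
Orwell  | 2          
Tolkien | 1          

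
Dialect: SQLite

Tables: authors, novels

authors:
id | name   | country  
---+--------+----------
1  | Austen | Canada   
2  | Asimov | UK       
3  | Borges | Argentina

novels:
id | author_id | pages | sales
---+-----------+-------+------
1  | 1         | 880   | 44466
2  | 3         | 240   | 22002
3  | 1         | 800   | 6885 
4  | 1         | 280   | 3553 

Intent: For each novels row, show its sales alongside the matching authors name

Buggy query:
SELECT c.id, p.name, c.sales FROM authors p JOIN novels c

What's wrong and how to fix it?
Bug: JOIN with no ON clause produces a cartesian product; every novels row pairs with every authors row

Fix: Add ON c.author_id = p.id to the JOIN

Corrected query:
SELECT c.id, p.name, c.sales FROM authors p JOIN novels c ON c.author_id = p.id

Result:
id | name   | sales
---+--------+------
1  | Austen | 44466
2  | Borges | 22002
3  | Austen | 6885 
4  | Austen | 3553 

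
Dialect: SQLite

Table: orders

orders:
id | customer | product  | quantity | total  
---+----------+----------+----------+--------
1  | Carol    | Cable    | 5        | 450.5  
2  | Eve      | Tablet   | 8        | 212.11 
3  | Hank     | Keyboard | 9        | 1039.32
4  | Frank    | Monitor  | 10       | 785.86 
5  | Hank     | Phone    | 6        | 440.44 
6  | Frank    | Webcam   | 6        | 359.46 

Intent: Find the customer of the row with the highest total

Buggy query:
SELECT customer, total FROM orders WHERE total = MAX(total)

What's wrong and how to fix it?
Bug: WHERE is evaluated per row; an aggregate over the whole table isn't defined there

Fix: Use a subquery: WHERE total = (SELECT MAX(total) FROM orders)

Corrected query:
SELECT customer, total FROM orders WHERE total = (SELECT MAX(total) FROM orders)

Result:
customer | total  
---------+--------
Hank     | 1039.32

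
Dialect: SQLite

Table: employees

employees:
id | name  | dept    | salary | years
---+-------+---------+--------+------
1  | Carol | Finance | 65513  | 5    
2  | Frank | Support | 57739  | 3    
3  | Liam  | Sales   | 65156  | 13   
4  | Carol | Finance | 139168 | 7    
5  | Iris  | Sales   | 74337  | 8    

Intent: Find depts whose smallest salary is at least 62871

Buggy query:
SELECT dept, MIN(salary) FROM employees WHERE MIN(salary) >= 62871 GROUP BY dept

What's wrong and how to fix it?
Bug: Aggregates like MIN are computed per group after WHERE runs

Fix: Replace WHERE with HAVING after the GROUP BY

Corrected query:
SELECT dept, MIN(salary) FROM employees GROUP BY dept HAVING MIN(salary) >= 62871

Result:
dept    | MIN(salary)
--------+------------
Finance | 65513      
Sales   | 65156      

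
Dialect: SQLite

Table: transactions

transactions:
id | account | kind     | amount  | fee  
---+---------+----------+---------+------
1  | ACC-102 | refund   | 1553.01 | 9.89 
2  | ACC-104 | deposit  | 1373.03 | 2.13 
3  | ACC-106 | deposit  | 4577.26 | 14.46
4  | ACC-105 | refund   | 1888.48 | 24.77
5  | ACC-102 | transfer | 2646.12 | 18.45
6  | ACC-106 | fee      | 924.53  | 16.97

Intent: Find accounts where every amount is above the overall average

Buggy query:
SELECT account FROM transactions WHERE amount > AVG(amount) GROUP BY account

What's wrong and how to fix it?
Bug: WHERE evaluates per row before aggregation, so AVG() is unavailable

Fix: Compute the overall average in a scalar subquery and compare each group's MIN against it in HAVING

Corrected query:
SELECT account FROM transactions GROUP BY account HAVING MIN(amount) > (SELECT AVG(amount) FROM transactions)

Result:
(no rows)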